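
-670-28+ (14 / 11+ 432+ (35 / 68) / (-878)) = -173858433 / 656744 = -264.73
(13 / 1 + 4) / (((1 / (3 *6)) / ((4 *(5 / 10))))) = 612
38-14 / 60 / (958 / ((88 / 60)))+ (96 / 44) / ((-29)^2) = 75778476773 / 1994053050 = 38.00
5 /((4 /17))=85 /4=21.25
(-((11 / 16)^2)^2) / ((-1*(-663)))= -0.00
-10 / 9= -1.11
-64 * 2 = -128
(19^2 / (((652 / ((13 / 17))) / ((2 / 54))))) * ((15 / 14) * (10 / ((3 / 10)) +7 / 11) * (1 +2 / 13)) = 10117025 / 15362424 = 0.66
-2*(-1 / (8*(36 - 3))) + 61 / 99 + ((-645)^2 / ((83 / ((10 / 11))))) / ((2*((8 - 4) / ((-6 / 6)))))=-4675156 / 8217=-568.96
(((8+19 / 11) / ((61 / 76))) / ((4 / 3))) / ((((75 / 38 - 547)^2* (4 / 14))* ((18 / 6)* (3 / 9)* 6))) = 5137391 / 287822444591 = 0.00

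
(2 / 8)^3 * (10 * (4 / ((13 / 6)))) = 0.29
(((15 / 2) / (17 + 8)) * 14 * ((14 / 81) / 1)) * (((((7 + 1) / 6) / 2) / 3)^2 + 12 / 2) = 9604 / 2187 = 4.39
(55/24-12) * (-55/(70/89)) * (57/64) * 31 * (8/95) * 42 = 21213951/320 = 66293.60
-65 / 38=-1.71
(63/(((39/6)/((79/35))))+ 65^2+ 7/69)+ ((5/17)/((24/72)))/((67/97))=21701853697/5108415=4248.26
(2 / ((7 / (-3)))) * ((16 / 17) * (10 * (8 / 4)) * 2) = -3840 / 119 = -32.27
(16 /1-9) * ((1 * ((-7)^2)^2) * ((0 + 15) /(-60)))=-16807 /4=-4201.75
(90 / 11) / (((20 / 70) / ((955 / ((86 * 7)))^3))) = 39194274375 / 342834184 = 114.32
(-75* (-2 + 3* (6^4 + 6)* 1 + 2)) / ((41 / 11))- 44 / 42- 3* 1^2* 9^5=-220195919 / 861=-255744.39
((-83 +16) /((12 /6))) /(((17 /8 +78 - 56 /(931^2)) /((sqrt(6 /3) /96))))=-8296141 * sqrt(2) /1904891496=-0.01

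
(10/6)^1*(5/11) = 25/33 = 0.76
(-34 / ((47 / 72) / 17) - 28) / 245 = -42932 / 11515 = -3.73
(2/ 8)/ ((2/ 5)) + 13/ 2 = 57/ 8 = 7.12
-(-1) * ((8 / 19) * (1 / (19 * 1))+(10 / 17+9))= 58979 / 6137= 9.61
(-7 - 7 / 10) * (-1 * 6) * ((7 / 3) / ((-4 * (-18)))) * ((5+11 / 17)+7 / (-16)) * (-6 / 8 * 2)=-763763 / 65280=-11.70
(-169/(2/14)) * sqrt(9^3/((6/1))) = -10647 * sqrt(6)/2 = -13039.86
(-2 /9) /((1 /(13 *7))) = -182 /9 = -20.22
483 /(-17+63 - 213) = -483 /167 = -2.89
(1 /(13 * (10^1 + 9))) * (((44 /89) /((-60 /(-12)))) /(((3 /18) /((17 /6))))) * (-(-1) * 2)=1496 /109915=0.01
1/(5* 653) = 1/3265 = 0.00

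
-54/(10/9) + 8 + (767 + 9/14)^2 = 577450257/980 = 589234.96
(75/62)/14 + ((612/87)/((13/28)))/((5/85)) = 84314547/327236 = 257.66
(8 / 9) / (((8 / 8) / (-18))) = -16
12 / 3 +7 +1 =12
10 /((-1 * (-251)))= 10 /251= 0.04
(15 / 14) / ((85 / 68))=0.86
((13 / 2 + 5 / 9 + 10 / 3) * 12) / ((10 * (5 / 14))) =2618 / 75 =34.91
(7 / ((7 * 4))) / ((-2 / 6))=-3 / 4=-0.75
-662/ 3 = -220.67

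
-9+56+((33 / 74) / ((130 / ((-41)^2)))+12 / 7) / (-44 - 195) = 46.97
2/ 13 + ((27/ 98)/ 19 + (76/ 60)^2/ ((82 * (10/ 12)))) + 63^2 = 1477203206741/ 372167250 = 3969.19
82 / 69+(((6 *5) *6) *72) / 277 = 916954 / 19113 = 47.98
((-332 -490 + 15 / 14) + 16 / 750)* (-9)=12929289 / 1750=7388.17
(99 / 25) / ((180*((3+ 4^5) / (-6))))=-33 / 256750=-0.00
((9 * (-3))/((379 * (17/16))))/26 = -216/83759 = -0.00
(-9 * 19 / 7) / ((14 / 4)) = -6.98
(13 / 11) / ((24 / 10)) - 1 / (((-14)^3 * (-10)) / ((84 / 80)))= 1273901 / 2587200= 0.49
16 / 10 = 8 / 5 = 1.60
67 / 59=1.14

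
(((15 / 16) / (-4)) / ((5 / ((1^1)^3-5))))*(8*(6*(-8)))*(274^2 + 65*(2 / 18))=-5405992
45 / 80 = 9 / 16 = 0.56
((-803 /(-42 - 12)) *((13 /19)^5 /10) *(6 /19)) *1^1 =298148279 /4234129290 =0.07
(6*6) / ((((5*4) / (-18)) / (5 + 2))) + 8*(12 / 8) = -1074 / 5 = -214.80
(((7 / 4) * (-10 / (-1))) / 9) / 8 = 35 / 144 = 0.24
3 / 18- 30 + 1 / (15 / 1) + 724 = 20827 / 30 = 694.23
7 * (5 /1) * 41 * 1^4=1435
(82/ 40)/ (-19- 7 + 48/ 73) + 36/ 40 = 30307/ 37000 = 0.82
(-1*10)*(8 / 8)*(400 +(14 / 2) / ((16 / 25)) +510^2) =-20840875 / 8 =-2605109.38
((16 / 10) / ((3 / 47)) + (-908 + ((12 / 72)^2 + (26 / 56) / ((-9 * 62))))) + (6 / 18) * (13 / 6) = -68916227 / 78120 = -882.18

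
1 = 1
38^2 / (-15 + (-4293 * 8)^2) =1444 / 1179510321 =0.00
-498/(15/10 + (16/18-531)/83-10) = 744012/22241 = 33.45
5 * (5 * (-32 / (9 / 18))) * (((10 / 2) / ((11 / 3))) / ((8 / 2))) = -6000 / 11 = -545.45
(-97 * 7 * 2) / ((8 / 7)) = -4753 / 4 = -1188.25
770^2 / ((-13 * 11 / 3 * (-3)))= 53900 / 13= 4146.15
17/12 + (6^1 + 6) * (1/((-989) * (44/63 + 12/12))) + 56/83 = 219676333/105399708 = 2.08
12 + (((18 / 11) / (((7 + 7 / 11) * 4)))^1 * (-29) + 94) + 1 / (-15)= 87679 / 840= 104.38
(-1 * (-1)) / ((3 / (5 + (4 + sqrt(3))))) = sqrt(3) / 3 + 3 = 3.58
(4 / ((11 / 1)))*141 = 564 / 11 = 51.27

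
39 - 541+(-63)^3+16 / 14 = -1753835 / 7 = -250547.86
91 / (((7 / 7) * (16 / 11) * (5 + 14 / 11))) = 11011 / 1104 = 9.97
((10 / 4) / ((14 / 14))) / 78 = 5 / 156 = 0.03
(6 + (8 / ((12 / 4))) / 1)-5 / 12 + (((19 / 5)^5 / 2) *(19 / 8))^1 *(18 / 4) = 424237929 / 100000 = 4242.38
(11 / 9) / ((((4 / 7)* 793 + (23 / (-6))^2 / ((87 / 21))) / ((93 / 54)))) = 138446 / 30037401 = 0.00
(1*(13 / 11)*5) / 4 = 65 / 44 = 1.48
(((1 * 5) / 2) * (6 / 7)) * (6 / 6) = 15 / 7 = 2.14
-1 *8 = -8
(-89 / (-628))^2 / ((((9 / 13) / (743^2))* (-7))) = -56846141677 / 24846192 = -2287.92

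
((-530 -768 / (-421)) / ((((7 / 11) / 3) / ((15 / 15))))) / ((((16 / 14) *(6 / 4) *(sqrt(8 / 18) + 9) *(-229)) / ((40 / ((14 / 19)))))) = 99586410 / 2795861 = 35.62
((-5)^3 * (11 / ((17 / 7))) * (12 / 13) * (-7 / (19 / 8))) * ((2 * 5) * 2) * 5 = 646800000 / 4199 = 154036.68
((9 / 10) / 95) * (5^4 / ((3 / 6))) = 225 / 19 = 11.84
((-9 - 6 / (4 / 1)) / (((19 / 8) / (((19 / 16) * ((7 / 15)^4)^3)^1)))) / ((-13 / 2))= 96889010407 / 1124468261718750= 0.00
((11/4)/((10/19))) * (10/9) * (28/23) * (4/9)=5852/1863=3.14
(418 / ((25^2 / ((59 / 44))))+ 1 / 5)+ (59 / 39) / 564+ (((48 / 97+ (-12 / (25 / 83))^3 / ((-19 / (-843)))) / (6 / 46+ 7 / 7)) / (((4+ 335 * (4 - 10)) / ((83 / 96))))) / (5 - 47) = -33346694443614961 / 1368373592250000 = -24.37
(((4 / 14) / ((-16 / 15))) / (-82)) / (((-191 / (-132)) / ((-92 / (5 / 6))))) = -13662 / 54817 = -0.25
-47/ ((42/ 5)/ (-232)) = 27260/ 21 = 1298.10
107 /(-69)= -107 /69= -1.55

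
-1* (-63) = 63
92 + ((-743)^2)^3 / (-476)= -168241403464129857 / 476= -353448326605314.83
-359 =-359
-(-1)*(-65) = -65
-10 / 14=-5 / 7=-0.71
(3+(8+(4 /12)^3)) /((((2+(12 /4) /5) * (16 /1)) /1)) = 745 /2808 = 0.27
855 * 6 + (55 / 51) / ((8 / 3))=697735 / 136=5130.40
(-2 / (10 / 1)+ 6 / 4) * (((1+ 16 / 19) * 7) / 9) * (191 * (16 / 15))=973336 / 2565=379.47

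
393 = 393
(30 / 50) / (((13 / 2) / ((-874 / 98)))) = -2622 / 3185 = -0.82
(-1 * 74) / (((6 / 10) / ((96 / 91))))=-130.11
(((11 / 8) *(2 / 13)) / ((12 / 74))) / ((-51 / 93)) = -12617 / 5304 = -2.38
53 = 53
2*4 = 8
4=4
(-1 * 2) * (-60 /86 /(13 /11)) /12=55 /559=0.10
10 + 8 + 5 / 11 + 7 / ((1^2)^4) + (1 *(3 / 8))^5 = 9177713 / 360448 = 25.46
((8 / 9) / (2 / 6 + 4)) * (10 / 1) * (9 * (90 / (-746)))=-10800 / 4849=-2.23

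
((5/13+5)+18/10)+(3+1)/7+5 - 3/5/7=1153/91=12.67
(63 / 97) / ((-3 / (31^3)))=-625611 / 97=-6449.60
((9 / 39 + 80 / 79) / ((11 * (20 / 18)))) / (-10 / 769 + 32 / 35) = 20622273 / 182695084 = 0.11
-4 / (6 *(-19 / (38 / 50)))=2 / 75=0.03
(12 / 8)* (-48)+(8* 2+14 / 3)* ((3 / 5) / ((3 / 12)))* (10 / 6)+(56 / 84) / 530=2827 / 265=10.67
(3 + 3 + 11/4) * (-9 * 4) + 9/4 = -1251/4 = -312.75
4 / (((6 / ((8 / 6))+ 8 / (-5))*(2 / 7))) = 140 / 29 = 4.83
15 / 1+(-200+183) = -2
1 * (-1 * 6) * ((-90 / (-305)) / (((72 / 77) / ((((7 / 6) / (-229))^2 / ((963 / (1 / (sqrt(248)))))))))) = -3773 * sqrt(62) / 9167691989088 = -0.00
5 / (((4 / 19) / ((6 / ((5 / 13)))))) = 741 / 2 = 370.50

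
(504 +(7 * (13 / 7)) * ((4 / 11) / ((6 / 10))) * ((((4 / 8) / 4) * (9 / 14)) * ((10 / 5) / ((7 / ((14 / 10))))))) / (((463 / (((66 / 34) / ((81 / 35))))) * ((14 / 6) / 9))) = 388275 / 110194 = 3.52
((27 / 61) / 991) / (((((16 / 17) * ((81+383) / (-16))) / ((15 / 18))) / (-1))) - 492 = -27600475011 / 56098528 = -492.00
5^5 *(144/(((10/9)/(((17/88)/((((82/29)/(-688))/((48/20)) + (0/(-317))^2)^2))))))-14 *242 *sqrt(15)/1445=493343399347200/18491-3388 *sqrt(15)/1445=26680190318.49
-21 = -21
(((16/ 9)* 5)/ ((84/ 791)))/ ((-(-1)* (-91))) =-2260/ 2457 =-0.92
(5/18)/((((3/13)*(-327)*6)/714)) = -7735/17658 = -0.44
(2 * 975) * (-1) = -1950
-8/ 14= -4/ 7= -0.57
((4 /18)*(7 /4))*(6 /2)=7 /6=1.17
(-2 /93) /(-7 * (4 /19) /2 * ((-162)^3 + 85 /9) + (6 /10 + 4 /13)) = -7410 /1079418358829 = -0.00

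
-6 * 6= -36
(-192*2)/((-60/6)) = 192/5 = 38.40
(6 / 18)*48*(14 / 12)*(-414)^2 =3199392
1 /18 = 0.06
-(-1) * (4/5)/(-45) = -4/225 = -0.02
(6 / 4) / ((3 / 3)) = 3 / 2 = 1.50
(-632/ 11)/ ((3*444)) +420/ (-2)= -769388/ 3663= -210.04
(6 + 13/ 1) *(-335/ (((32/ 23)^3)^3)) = -11464336690211995/ 35184372088832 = -325.84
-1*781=-781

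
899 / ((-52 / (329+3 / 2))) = -594239 / 104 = -5713.84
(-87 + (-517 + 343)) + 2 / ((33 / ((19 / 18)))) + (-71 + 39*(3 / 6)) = -185587 / 594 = -312.44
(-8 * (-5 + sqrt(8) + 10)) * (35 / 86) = -700 / 43 -280 * sqrt(2) / 43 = -25.49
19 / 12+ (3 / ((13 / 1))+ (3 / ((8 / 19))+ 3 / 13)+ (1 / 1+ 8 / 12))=10.84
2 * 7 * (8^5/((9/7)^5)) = 7710244864/59049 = 130573.67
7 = 7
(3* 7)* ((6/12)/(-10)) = -21/20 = -1.05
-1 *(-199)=199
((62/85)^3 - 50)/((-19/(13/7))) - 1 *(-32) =3009798986/81678625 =36.85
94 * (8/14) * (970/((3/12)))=1458880/7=208411.43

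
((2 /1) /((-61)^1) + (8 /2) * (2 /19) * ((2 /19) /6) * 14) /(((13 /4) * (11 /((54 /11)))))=335952 /34639033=0.01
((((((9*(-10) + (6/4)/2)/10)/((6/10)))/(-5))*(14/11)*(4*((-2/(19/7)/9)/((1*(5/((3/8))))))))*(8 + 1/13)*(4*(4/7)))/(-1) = 23324/13585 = 1.72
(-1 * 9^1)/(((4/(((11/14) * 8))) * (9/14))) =-22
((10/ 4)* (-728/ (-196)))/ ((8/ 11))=715/ 56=12.77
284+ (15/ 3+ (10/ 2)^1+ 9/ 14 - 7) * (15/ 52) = 285.05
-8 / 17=-0.47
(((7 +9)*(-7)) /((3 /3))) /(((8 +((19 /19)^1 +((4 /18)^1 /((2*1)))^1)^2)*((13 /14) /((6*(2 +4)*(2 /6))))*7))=-54432 /2431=-22.39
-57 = -57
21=21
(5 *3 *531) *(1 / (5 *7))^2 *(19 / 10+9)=173637 / 2450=70.87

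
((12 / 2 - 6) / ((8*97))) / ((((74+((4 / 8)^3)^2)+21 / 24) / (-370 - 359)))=0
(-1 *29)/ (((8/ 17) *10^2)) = -493/ 800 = -0.62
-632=-632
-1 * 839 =-839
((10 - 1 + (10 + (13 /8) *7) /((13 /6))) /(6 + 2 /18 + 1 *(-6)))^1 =8829 /52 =169.79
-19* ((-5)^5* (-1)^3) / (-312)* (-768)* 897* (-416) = 54537600000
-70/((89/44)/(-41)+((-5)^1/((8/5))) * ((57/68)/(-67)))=1150663360/168293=6837.26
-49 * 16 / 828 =-196 / 207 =-0.95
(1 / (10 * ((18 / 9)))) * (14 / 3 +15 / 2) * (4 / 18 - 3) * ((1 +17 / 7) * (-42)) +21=793 / 3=264.33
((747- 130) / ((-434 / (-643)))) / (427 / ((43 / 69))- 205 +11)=17059433 / 9166514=1.86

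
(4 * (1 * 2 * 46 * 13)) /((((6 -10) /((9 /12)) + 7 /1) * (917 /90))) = 258336 /917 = 281.72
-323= -323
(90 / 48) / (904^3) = 15 / 5910106112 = 0.00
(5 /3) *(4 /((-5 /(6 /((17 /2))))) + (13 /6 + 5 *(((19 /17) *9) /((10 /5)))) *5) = 34681 /153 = 226.67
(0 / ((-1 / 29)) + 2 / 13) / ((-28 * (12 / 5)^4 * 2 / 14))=-625 / 539136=-0.00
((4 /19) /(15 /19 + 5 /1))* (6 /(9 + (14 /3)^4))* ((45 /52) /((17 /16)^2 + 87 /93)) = 5785344 /30569230835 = 0.00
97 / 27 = 3.59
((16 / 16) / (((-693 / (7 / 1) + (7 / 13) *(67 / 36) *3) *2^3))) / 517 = -39 / 15484150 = -0.00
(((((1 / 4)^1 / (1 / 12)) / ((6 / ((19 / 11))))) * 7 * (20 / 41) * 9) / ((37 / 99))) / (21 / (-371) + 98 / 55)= 41.16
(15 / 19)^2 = 225 / 361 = 0.62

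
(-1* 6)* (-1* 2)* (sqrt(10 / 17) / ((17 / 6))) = 72* sqrt(170) / 289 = 3.25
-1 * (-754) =754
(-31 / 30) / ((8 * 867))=-0.00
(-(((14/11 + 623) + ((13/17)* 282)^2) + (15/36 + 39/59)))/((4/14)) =-742523308163/4501464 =-164951.52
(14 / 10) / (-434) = -1 / 310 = -0.00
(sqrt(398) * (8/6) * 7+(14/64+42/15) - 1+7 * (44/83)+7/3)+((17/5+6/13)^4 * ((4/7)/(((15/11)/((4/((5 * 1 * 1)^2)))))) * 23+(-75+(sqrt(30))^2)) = 28 * sqrt(398)/3+12692341152730871/41484852500000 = 492.15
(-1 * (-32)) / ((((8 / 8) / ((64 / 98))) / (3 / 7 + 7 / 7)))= 10240 / 343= 29.85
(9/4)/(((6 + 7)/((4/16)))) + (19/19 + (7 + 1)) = 1881/208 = 9.04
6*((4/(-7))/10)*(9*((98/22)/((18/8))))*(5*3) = -1008/11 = -91.64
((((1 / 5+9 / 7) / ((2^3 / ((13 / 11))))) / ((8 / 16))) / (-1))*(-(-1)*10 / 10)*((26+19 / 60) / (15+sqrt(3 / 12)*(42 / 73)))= -19480123 / 25779600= -0.76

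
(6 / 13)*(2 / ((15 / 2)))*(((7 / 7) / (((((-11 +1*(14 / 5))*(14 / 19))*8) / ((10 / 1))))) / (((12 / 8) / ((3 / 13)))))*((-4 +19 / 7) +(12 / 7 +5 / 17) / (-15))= 13756 / 2473653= 0.01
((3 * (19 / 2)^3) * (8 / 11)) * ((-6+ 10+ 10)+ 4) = 370386 / 11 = 33671.45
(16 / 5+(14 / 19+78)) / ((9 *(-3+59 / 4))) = 0.77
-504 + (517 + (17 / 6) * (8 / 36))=368 / 27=13.63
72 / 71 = 1.01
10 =10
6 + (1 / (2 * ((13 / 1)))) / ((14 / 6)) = 1095 / 182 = 6.02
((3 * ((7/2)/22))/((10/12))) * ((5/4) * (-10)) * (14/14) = -315/44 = -7.16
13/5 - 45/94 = 2.12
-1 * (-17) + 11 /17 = 300 /17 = 17.65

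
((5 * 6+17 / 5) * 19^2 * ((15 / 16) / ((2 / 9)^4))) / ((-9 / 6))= -395543007 / 128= -3090179.74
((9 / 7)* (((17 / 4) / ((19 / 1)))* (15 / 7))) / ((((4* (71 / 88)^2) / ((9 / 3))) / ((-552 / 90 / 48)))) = -425799 / 4693171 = -0.09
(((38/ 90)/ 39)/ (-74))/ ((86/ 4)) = -19/ 2792205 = -0.00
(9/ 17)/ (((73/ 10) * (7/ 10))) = 900/ 8687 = 0.10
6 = 6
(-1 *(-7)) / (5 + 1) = 7 / 6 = 1.17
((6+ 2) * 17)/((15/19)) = 2584/15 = 172.27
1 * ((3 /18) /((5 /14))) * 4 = 28 /15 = 1.87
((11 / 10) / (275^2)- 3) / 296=-206249 / 20350000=-0.01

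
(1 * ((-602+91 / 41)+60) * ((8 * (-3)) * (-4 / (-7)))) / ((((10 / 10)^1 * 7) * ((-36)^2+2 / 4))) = 4249152 / 5209337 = 0.82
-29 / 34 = -0.85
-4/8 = -1/2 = -0.50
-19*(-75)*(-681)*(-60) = 58225500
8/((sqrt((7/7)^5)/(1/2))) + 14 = 18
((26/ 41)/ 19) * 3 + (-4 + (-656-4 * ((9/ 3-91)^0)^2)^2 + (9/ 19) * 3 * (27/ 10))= 3393323509/ 7790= 435599.94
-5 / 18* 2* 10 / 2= -25 / 9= -2.78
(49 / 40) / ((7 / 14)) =49 / 20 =2.45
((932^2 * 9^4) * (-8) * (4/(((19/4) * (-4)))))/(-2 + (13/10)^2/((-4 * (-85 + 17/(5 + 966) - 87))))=-12181907577314304000/2535206119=-4805095524.98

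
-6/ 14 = -3/ 7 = -0.43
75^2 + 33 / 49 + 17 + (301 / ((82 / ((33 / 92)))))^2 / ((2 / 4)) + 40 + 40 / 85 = 134794418933449 / 23703821344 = 5686.61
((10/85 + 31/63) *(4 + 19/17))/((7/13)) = 246181/42483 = 5.79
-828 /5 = -165.60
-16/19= -0.84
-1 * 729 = -729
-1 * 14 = -14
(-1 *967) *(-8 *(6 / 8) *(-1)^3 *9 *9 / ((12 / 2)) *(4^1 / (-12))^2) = -8703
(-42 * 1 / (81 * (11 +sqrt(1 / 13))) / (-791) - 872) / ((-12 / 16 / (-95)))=-397314861310 / 3597129 - 190 * sqrt(13) / 3597129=-110453.33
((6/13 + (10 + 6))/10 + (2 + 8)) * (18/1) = 13626/65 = 209.63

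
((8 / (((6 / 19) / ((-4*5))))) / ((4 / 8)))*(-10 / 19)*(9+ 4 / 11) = 164800 / 33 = 4993.94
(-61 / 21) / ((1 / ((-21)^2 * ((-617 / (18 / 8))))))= 1053836 / 3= 351278.67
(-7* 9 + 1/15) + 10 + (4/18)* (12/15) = -2374/45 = -52.76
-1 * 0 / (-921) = 0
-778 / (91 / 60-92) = 46680 / 5429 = 8.60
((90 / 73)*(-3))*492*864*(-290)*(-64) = -2130200985600 / 73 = -29180835419.18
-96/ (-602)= 48/ 301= 0.16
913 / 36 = 25.36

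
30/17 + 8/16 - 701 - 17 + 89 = -21309/34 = -626.74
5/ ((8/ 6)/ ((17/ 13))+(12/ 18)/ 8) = 68/ 15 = 4.53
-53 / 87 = -0.61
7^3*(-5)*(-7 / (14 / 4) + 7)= -8575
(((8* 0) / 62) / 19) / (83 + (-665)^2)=0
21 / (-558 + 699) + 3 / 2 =155 / 94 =1.65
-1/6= -0.17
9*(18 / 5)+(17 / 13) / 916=1929181 / 59540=32.40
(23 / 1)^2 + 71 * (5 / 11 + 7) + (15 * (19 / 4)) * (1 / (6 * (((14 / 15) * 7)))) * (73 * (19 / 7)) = 85627033 / 60368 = 1418.42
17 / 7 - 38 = -249 / 7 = -35.57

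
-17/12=-1.42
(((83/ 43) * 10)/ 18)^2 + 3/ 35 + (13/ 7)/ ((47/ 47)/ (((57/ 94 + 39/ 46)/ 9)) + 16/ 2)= 10651796062/ 7794727605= 1.37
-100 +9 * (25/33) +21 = -794/11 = -72.18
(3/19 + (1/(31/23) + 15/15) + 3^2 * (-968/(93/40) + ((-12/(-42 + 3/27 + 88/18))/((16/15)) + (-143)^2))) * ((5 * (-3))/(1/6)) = -707264293005/43586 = -16226868.56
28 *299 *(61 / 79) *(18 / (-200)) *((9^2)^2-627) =-6818504238 / 1975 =-3452407.21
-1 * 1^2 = -1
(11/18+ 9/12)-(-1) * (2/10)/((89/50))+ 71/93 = 222179/99324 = 2.24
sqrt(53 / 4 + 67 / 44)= 5*sqrt(286) / 22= 3.84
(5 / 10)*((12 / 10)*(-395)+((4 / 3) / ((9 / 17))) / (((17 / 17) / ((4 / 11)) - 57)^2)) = -301321967 / 1271403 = -237.00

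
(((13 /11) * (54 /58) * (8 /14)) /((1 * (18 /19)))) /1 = 1482 /2233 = 0.66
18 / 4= 9 / 2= 4.50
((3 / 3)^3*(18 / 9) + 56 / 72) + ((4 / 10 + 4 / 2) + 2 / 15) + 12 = 779 / 45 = 17.31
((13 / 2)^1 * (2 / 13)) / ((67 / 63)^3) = 250047 / 300763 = 0.83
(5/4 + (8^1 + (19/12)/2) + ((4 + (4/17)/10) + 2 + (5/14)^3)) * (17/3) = 5636507/61740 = 91.29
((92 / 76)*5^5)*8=575000 / 19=30263.16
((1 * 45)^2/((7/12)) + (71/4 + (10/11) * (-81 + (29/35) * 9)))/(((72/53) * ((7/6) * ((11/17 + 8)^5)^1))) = 0.04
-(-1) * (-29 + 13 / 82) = -2365 / 82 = -28.84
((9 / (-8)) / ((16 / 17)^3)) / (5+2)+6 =1332039 / 229376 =5.81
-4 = -4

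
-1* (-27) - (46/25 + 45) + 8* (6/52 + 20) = 45852/325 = 141.08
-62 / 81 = -0.77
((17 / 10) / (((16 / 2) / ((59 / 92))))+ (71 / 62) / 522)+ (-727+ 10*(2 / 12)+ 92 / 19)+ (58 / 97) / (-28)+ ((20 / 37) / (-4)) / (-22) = -225243462111718949 / 312678341680320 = -720.37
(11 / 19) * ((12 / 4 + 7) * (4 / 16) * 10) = 275 / 19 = 14.47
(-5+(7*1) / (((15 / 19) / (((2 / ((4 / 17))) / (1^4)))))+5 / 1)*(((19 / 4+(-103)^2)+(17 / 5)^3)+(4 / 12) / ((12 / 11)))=54196303399 / 67500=802908.20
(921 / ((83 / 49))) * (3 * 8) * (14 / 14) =1083096 / 83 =13049.35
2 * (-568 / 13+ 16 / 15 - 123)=-64594 / 195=-331.25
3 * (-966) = -2898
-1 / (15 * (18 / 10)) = -1 / 27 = -0.04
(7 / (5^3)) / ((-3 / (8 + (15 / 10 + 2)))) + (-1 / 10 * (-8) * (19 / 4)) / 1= 2689 / 750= 3.59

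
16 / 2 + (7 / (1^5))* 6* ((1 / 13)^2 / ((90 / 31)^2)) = 1831927 / 228150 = 8.03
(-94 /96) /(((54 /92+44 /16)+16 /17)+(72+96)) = -18377 /3233316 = -0.01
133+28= 161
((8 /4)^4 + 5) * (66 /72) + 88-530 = -1691 /4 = -422.75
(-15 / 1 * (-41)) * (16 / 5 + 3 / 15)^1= 2091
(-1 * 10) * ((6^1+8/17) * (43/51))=-47300/867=-54.56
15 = 15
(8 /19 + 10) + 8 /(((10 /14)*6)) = 12.29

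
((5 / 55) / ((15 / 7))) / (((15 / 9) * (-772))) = -7 / 212300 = -0.00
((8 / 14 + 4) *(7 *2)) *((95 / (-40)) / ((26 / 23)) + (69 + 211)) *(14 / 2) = 124498.77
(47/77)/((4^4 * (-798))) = -47/15730176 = -0.00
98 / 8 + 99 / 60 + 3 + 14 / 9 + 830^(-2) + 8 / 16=117526349 / 6200100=18.96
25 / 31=0.81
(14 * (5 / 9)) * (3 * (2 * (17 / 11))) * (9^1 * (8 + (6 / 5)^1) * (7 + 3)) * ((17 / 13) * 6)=67001760 / 143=468543.78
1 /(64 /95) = 95 /64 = 1.48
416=416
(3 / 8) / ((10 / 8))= 3 / 10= 0.30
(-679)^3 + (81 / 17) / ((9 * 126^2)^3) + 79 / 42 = -191656706922008656757855 / 612230133630528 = -313046837.12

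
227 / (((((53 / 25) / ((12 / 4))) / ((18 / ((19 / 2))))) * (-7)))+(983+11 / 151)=953833856 / 1064399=896.12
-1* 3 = -3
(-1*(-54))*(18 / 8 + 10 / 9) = 363 / 2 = 181.50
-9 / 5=-1.80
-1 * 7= -7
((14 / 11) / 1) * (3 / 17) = 42 / 187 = 0.22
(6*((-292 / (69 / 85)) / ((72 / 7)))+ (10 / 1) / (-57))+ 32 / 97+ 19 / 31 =-2472496630 / 11826531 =-209.06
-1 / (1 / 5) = -5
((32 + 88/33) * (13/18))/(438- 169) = 676/7263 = 0.09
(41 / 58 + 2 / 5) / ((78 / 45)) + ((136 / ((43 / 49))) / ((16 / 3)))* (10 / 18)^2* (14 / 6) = 113268479 / 5252364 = 21.57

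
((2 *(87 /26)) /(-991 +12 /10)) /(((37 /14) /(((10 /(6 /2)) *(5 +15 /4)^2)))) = -126875 /194324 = -0.65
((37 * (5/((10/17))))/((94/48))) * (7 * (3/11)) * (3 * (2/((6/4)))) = 634032/517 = 1226.37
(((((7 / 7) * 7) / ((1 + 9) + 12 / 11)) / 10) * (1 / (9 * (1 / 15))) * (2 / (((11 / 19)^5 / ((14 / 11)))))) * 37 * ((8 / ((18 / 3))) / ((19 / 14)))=13231230488 / 88416999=149.65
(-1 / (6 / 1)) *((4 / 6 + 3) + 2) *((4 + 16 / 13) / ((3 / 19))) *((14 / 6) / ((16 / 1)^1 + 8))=-38437 / 12636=-3.04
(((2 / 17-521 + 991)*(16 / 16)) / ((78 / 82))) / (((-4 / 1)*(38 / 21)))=-286713 / 4199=-68.28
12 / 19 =0.63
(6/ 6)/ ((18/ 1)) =1/ 18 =0.06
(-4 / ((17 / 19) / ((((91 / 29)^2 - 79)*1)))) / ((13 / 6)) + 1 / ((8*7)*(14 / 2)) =10396044677 / 72857512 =142.69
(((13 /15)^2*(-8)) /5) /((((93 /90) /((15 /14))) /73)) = -98696 /1085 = -90.96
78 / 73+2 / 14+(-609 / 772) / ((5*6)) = 4674947 / 3944920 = 1.19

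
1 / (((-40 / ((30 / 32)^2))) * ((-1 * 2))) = 45 / 4096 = 0.01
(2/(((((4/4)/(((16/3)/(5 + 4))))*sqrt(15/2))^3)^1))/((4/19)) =77824*sqrt(30)/4428675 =0.10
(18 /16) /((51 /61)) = 183 /136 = 1.35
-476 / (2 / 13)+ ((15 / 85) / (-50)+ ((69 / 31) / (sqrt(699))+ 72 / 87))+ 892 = -54258987 / 24650+ 23*sqrt(699) / 7223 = -2201.09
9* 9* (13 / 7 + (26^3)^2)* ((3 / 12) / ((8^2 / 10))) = 875776230225 / 896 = 977428828.38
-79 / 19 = -4.16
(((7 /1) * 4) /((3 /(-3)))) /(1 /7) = -196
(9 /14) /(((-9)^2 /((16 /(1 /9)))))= 1.14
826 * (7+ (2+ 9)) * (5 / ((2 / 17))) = 631890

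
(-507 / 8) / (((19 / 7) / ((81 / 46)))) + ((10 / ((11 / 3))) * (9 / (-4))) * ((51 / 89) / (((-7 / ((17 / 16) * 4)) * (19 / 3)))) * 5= -1889264007 / 47916176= -39.43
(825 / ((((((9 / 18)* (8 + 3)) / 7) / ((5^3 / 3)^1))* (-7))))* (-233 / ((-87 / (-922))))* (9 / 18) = 671331250 / 87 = 7716451.15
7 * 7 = 49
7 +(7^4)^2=5764808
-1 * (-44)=44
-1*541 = -541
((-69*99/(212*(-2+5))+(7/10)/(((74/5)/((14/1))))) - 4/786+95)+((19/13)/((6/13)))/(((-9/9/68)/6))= -3721066627/3082692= -1207.08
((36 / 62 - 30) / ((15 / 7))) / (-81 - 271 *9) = 38 / 6975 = 0.01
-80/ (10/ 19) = -152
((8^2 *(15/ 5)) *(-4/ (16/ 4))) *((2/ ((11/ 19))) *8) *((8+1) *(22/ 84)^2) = -160512/ 49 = -3275.76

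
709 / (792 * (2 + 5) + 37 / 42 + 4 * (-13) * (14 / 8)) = 29778 / 229063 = 0.13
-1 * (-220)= 220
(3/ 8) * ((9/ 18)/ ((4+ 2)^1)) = 1/ 32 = 0.03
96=96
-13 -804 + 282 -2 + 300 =-237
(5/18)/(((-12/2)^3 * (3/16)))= -5/729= -0.01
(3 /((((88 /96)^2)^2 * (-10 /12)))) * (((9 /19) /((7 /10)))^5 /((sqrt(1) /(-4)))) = 2.89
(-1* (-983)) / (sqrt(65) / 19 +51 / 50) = 904900650 / 776461 -46692500* sqrt(65) / 776461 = 680.59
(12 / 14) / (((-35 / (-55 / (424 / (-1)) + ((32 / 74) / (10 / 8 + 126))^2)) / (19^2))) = -21128507568717 / 18422177314660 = -1.15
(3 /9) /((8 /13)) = 13 /24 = 0.54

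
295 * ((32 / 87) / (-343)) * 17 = -160480 / 29841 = -5.38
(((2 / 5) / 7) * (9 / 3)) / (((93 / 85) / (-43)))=-1462 / 217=-6.74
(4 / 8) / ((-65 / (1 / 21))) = -1 / 2730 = -0.00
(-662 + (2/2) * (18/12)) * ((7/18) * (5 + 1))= -9247/6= -1541.17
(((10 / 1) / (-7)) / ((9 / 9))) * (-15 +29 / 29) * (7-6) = 20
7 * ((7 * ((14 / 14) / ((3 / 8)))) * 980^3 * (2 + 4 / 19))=5165261696000 / 19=271855878736.84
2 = 2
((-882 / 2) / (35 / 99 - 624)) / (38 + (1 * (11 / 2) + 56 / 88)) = 0.02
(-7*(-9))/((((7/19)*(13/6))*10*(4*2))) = 513/520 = 0.99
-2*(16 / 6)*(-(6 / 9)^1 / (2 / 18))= 32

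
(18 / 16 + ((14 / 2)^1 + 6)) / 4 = 113 / 32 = 3.53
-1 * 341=-341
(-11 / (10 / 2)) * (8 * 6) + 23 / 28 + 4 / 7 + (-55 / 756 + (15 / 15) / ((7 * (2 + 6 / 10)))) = -2560807 / 24570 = -104.22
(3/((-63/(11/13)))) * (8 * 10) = -880/273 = -3.22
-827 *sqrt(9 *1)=-2481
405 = 405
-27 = -27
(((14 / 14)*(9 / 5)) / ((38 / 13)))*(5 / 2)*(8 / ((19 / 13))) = 3042 / 361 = 8.43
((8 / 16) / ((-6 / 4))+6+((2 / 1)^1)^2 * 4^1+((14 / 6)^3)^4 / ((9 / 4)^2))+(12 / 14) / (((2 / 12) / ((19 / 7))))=10926714391543 / 2109289329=5180.28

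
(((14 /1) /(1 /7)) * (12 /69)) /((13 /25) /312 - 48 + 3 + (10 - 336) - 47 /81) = -907200 /19778597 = -0.05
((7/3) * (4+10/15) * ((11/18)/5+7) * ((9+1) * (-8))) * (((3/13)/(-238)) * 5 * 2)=358960/5967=60.16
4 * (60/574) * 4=480/287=1.67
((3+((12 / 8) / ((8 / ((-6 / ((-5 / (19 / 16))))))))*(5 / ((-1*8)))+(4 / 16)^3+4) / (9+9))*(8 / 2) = 7013 / 4608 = 1.52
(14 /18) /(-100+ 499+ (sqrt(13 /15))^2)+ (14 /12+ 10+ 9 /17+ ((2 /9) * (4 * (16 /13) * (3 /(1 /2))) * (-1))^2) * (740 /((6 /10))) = 31436651027495 /465270858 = 67566.34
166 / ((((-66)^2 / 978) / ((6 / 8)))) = 13529 / 484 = 27.95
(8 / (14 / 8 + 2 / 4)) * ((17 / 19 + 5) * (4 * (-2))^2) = 229376 / 171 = 1341.38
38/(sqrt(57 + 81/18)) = 38*sqrt(246)/123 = 4.85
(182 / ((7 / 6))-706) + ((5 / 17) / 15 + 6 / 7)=-196037 / 357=-549.12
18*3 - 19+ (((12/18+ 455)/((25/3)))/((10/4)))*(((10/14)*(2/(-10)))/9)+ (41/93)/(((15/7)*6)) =50807951/1464750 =34.69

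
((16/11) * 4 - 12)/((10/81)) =-2754/55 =-50.07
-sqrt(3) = -1.73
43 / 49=0.88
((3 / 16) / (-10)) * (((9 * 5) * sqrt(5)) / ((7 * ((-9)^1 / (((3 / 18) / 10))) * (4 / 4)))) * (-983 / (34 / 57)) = -56031 * sqrt(5) / 152320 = -0.82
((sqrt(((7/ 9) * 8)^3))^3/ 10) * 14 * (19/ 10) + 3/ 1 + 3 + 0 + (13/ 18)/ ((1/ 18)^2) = 240 + 1307987968 * sqrt(14)/ 492075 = 10185.73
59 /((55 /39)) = 2301 /55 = 41.84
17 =17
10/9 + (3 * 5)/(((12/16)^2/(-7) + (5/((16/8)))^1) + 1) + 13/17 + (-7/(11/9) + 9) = 6146135/644589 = 9.53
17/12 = 1.42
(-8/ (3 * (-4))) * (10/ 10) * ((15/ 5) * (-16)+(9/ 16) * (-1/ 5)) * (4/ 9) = -1283/ 90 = -14.26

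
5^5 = 3125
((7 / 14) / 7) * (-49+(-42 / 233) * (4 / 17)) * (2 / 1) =-27751 / 3961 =-7.01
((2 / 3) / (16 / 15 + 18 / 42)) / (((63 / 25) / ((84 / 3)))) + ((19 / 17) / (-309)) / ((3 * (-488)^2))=2918931005017 / 589207073472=4.95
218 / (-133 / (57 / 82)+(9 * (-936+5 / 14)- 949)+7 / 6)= -4578 / 200759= -0.02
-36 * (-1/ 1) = 36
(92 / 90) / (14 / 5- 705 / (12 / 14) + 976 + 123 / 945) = 644 / 98551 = 0.01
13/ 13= 1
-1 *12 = -12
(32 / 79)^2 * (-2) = -2048 / 6241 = -0.33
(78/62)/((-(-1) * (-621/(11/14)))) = -143/89838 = -0.00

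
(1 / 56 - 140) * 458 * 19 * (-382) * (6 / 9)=2171510133 / 7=310215733.29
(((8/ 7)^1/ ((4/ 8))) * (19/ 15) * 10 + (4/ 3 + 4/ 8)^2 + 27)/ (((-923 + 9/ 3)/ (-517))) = 7727599/ 231840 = 33.33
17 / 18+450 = 450.94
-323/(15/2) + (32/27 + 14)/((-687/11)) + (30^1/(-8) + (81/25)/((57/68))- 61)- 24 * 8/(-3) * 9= 16627886891/35243100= 471.81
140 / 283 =0.49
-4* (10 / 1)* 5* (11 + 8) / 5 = -760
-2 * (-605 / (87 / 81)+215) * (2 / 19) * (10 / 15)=80800 / 1653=48.88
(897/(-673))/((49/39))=-34983/32977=-1.06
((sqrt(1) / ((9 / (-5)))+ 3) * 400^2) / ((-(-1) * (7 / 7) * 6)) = 1760000 / 27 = 65185.19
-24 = -24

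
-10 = -10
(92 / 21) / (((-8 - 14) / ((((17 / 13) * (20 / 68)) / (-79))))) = 230 / 237237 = 0.00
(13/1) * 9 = 117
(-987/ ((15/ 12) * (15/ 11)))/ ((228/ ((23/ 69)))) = -3619/ 4275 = -0.85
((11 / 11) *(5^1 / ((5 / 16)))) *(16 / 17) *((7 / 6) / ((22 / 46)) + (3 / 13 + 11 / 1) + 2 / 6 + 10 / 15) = 1611136 / 7293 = 220.92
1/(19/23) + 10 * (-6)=-1117/19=-58.79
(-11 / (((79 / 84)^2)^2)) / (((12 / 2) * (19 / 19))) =-91276416 / 38950081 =-2.34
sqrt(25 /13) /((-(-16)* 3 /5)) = 25* sqrt(13) /624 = 0.14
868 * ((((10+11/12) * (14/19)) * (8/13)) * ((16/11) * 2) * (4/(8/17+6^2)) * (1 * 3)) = 55870976/13585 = 4112.70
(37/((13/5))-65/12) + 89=15259/156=97.81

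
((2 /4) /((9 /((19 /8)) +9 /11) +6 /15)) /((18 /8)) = 2090 /47097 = 0.04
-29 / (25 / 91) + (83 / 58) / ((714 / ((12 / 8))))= -72855437 / 690200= -105.56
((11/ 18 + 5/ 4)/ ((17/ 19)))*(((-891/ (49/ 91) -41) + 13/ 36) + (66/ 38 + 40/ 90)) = -543162769/ 154224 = -3521.91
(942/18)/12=157/36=4.36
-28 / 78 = -14 / 39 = -0.36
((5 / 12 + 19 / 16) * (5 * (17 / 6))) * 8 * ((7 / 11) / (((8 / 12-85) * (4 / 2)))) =-4165 / 6072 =-0.69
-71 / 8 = -8.88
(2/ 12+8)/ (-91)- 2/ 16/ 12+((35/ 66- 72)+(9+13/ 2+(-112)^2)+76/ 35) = 6001244003/ 480480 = 12490.10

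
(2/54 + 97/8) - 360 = -75133/216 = -347.84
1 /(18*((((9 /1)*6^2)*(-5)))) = -1 /29160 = -0.00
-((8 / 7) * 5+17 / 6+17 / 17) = -401 / 42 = -9.55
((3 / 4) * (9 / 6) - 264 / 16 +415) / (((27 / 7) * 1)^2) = 156653 / 5832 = 26.86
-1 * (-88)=88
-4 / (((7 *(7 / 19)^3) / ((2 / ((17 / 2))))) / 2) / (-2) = 109744 / 40817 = 2.69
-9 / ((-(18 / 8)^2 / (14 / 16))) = 14 / 9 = 1.56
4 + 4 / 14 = 30 / 7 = 4.29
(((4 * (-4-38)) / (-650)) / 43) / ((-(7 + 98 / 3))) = -36 / 237575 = -0.00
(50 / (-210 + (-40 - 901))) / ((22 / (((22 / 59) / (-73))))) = 50 / 4957357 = 0.00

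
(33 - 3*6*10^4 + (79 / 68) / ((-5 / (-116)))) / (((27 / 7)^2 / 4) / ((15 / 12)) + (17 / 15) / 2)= -4496701776 / 88519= -50799.28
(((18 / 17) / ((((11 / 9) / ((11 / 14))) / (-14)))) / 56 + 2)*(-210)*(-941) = 12294165 / 34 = 361593.09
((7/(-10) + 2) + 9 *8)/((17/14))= 5131/85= 60.36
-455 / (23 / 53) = -24115 / 23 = -1048.48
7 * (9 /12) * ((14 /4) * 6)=441 /4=110.25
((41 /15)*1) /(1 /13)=533 /15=35.53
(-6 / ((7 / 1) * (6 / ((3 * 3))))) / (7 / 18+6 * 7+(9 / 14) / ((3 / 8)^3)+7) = -162 / 7759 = -0.02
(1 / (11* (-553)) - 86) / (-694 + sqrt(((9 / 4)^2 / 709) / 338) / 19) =4651751988* sqrt(1418) / 4055336321299066573 + 502535432707377472 / 4055336321299066573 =0.12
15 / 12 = 5 / 4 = 1.25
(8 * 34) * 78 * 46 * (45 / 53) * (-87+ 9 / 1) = -3425535360 / 53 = -64632742.64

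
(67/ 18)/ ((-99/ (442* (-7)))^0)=67/ 18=3.72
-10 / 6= -5 / 3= -1.67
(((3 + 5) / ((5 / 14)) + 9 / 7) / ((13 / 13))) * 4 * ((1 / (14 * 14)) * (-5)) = -829 / 343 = -2.42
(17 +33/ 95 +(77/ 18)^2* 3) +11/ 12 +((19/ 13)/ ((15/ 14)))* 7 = 551599/ 6669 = 82.71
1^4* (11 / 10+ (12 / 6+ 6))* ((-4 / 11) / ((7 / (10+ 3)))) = -6.15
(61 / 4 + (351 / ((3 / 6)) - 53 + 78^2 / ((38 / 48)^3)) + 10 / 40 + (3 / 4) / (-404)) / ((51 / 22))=525357881279 / 94215224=5576.15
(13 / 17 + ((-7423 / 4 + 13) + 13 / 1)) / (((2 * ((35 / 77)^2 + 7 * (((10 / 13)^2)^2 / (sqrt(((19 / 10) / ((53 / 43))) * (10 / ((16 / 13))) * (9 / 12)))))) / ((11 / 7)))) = 4302596937442044292623 / 8647981911499292600 - 9153263060122896 * sqrt(1688739) / 6177129936785209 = -1428.09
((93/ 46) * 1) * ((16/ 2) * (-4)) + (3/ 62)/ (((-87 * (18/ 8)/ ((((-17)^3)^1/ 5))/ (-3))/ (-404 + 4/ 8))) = 23708171/ 103385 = 229.32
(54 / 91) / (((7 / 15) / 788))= 638280 / 637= 1002.01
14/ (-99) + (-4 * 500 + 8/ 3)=-197750/ 99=-1997.47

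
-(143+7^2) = -192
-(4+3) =-7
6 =6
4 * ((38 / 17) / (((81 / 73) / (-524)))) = -5814304 / 1377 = -4222.44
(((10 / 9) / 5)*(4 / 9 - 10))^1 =-172 / 81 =-2.12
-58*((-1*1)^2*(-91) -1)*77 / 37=410872 / 37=11104.65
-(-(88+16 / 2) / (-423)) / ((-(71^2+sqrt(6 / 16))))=0.00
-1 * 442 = -442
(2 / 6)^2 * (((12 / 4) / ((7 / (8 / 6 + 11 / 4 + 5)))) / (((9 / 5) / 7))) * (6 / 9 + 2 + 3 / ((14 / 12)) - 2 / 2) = 48505 / 6804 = 7.13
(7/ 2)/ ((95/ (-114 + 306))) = 7.07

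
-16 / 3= -5.33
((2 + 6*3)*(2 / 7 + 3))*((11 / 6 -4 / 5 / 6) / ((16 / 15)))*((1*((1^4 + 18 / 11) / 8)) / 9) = 3.83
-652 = -652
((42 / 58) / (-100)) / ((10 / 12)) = -63 / 7250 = -0.01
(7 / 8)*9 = 7.88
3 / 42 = 1 / 14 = 0.07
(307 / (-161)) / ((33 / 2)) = -614 / 5313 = -0.12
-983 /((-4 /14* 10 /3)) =20643 /20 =1032.15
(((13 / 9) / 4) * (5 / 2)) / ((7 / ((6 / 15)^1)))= 13 / 252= 0.05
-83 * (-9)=747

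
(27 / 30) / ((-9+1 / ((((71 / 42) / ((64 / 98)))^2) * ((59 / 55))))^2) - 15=-277715226318843389 / 18528507608310090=-14.99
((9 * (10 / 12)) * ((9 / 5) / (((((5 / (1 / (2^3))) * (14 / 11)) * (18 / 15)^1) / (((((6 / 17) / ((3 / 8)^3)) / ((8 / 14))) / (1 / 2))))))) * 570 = 50160 / 17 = 2950.59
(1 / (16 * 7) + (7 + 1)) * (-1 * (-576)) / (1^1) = 32292 / 7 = 4613.14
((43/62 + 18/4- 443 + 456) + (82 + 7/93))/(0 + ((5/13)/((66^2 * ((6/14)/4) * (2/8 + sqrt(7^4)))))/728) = 135235167210/31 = 4362424748.71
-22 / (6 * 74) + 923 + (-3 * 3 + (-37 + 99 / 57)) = 3706303 / 4218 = 878.69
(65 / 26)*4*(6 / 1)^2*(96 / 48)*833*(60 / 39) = 11995200 / 13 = 922707.69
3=3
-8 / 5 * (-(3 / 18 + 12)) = 292 / 15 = 19.47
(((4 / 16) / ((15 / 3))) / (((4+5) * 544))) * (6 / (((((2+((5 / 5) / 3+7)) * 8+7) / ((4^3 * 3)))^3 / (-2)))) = -1990656 / 1250020625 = -0.00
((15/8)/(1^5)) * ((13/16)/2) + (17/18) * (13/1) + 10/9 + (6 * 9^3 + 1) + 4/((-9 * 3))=30336785/6912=4389.00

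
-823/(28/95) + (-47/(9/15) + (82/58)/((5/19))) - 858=-45349579/12180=-3723.28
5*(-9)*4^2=-720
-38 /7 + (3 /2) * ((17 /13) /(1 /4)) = 220 /91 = 2.42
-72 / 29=-2.48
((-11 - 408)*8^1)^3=-37662750208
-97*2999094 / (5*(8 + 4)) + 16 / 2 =-48485273 / 10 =-4848527.30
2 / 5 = 0.40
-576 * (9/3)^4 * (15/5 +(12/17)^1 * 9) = -7418304/17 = -436370.82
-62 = -62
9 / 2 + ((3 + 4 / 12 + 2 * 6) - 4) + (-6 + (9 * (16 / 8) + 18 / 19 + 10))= 4421 / 114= 38.78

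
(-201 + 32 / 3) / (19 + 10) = -571 / 87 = -6.56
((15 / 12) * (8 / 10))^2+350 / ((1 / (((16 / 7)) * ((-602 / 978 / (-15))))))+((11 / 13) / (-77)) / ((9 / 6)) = 4515079 / 133497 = 33.82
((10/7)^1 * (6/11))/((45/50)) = 200/231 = 0.87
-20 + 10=-10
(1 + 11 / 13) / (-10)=-12 / 65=-0.18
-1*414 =-414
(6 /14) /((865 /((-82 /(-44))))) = 123 /133210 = 0.00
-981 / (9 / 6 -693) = 654 / 461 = 1.42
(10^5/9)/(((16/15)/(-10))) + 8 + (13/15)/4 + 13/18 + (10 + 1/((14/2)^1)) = -131225957/1260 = -104147.58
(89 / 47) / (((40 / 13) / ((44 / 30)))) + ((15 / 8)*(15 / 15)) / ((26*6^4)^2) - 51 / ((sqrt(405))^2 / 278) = -121332903997709 / 3557650636800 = -34.10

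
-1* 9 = -9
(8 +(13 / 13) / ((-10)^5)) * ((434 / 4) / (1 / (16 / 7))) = 24799969 / 12500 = 1984.00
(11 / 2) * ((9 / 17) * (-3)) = -297 / 34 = -8.74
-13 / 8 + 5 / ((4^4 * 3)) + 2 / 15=-1901 / 1280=-1.49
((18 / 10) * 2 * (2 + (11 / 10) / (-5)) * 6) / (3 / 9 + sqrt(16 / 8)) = -14418 / 2125 + 43254 * sqrt(2) / 2125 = 22.00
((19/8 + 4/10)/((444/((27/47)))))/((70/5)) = 27/105280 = 0.00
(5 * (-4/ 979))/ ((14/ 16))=-160/ 6853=-0.02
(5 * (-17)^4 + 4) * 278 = 116095302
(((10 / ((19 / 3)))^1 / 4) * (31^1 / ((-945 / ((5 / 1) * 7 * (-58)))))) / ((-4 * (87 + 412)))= -4495 / 341316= -0.01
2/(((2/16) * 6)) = 8/3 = 2.67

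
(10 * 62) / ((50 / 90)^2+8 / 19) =954180 / 1123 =849.67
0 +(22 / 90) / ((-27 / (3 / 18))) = -11 / 7290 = -0.00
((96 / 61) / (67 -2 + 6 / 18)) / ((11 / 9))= 648 / 32879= 0.02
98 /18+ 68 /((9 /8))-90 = -217 /9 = -24.11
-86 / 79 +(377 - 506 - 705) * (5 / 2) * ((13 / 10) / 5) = -429119 / 790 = -543.19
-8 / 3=-2.67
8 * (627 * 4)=20064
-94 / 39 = -2.41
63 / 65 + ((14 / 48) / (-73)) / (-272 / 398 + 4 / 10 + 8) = 847014203 / 874370640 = 0.97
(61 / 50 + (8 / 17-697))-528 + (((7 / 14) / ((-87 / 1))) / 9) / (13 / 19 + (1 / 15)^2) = -266325425939 / 217708800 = -1223.31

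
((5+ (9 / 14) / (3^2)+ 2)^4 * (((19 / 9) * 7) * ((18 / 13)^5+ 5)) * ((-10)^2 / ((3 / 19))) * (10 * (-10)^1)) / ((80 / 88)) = -6615436623274351125 / 254706998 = -25972732100.88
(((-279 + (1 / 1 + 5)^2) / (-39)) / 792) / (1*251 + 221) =9 / 539968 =0.00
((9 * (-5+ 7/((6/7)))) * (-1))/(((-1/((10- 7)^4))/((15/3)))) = 23085/2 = 11542.50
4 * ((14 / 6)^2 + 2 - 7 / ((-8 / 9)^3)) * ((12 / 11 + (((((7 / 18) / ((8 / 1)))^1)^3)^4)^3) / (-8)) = -483696747134693660606911936354981506298482337986494743876886901999339904986646762573 / 50931312333061934225015169178084328566384300224229251408037326011973019710737350656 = -9.50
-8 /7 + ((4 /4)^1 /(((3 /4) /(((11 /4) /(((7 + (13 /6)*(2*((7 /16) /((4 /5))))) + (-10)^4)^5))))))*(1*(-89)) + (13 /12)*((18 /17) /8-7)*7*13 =-543038171867906116515805302677104711 /800730567036242544384821412929424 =-678.18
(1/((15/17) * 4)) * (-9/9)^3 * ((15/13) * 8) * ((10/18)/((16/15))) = -1.36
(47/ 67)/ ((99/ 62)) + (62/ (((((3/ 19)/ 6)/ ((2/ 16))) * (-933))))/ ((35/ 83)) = -44651377/ 144400410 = -0.31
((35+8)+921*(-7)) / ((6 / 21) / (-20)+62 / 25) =-2241400 / 863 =-2597.22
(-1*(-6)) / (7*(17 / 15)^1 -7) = 45 / 7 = 6.43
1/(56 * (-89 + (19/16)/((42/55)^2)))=-504/2454461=-0.00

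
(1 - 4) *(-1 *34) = 102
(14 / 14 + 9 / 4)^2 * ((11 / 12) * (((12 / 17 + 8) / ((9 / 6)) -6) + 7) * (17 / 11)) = 58643 / 576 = 101.81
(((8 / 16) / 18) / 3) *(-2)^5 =-8 / 27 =-0.30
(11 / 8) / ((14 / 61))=671 / 112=5.99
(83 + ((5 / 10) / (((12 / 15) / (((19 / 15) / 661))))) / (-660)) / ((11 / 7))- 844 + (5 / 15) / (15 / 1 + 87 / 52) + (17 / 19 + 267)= -523.27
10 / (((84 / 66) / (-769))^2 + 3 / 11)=715546810 / 19515109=36.67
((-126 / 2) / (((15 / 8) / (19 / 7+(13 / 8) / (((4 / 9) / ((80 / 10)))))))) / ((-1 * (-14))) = -537 / 7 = -76.71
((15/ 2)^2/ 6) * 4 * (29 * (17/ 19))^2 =18228675/ 722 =25247.47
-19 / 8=-2.38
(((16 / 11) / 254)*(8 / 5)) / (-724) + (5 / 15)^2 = 0.11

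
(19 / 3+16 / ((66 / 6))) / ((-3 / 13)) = -3341 / 99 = -33.75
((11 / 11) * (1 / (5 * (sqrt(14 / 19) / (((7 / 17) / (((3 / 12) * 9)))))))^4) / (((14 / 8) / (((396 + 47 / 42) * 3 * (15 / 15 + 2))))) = 770703232 / 114162766875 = 0.01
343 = 343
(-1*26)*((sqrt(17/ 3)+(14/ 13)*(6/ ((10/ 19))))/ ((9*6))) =-266/ 45 - 13*sqrt(51)/ 81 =-7.06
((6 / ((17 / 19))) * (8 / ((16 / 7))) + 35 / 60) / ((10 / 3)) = 4907 / 680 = 7.22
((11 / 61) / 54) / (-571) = -11 / 1880874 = -0.00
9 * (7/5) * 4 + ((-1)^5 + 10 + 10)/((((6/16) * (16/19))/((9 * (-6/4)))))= -15237/20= -761.85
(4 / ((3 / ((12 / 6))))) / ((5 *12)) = 2 / 45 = 0.04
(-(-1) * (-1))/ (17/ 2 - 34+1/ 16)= 16/ 407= 0.04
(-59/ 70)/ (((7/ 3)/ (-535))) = 18939/ 98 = 193.26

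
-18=-18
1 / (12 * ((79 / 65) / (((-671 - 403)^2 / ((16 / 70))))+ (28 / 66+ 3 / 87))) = 69758864175 / 384001974308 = 0.18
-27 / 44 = -0.61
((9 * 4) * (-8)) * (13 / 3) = -1248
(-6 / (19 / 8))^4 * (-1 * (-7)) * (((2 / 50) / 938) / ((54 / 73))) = 3588096 / 218287675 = 0.02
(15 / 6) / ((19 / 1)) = 5 / 38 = 0.13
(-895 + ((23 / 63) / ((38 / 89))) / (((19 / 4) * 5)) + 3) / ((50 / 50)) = -101429686 / 113715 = -891.96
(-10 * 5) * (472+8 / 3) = -71200 / 3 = -23733.33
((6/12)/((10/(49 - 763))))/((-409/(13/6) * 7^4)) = 221/2805740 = 0.00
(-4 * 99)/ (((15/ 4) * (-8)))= 66/ 5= 13.20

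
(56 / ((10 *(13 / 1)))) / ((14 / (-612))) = -1224 / 65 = -18.83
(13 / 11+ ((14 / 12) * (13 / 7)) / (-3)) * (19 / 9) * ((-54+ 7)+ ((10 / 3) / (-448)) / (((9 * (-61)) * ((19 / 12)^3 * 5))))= -596497499 / 13080474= -45.60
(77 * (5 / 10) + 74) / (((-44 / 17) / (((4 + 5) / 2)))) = -34425 / 176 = -195.60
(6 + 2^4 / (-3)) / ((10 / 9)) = 3 / 5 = 0.60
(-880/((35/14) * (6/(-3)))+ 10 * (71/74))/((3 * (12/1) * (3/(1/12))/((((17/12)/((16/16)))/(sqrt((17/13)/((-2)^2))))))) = 763 * sqrt(221)/31968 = 0.35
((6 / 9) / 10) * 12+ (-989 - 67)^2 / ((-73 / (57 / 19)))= -16726748 / 365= -45826.71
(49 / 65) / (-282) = -49 / 18330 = -0.00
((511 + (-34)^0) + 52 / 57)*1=29236 / 57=512.91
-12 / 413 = -0.03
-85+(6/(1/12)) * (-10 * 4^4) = -184405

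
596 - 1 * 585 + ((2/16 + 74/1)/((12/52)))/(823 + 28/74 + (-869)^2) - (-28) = 26181536225/671314128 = 39.00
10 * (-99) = -990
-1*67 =-67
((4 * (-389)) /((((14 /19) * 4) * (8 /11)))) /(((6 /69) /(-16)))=1869923 /14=133565.93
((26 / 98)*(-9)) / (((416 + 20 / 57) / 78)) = -260091 / 581434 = -0.45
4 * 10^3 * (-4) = -16000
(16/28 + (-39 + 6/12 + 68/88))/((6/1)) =-2861/462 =-6.19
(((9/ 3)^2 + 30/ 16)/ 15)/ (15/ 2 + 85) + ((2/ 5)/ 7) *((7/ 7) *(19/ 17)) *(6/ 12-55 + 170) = 464473/ 62900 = 7.38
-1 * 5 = -5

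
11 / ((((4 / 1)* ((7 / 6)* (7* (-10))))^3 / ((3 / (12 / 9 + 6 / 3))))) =-2673 / 9411920000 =-0.00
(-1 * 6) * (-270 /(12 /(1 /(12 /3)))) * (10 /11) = 675 /22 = 30.68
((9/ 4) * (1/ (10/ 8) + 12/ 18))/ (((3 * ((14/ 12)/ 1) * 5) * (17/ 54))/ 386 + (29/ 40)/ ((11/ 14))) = 7566372/ 2148391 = 3.52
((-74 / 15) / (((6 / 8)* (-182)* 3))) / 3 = 148 / 36855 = 0.00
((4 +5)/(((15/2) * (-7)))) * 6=-1.03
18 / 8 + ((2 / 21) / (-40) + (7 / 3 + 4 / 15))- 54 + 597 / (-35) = -6952 / 105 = -66.21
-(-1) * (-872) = -872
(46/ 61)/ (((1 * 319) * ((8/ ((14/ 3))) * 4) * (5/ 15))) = 161/ 155672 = 0.00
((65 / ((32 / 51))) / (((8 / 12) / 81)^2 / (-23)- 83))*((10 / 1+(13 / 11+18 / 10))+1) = -692436976569 / 39679039840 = -17.45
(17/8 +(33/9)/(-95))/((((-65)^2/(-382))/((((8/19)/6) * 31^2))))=-873152107/68635125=-12.72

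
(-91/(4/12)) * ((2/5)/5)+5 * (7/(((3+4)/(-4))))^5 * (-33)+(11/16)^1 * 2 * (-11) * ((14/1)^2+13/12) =165957.27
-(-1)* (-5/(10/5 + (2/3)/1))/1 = -15/8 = -1.88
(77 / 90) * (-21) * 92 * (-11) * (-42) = -3818276 / 5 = -763655.20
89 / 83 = 1.07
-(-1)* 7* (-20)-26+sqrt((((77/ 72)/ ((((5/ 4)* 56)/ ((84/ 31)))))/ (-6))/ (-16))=-166+sqrt(23870)/ 7440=-165.98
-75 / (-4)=75 / 4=18.75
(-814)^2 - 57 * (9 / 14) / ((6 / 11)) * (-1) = 18554569 / 28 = 662663.18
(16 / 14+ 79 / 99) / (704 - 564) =269 / 19404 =0.01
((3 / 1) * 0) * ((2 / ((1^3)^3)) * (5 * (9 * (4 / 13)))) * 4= 0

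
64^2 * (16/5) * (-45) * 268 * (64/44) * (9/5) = -22762487808/55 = -413863414.69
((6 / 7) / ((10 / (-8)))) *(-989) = 23736 / 35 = 678.17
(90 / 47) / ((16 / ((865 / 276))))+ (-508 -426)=-933.62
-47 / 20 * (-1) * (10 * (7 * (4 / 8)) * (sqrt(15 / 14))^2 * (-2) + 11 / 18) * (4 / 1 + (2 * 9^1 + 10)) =-251732 / 45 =-5594.04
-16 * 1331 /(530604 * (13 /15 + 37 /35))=-93170 /4465917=-0.02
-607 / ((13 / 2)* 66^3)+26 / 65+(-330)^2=1017523952413 / 9343620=108900.40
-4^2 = -16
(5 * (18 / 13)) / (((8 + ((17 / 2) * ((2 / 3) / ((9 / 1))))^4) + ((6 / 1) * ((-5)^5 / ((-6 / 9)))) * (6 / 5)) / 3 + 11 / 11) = 71744535 / 116623410293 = 0.00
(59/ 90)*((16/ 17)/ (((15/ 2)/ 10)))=1888/ 2295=0.82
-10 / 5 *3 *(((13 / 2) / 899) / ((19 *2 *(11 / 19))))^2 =-507 / 782338568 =-0.00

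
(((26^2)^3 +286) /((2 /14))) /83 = 2162412434 /83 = 26053161.86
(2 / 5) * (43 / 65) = 86 / 325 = 0.26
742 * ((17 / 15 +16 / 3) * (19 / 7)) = 195358 / 15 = 13023.87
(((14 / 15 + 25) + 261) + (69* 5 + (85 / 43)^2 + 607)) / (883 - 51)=34470191 / 23075520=1.49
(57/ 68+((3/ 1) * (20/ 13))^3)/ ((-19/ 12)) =-44439687/ 709631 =-62.62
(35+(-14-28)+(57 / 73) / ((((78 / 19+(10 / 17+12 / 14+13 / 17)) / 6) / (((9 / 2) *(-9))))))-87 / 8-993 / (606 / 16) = -62440634797 / 842232536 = -74.14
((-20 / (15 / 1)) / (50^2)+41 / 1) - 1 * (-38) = 148124 / 1875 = 79.00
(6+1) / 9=7 / 9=0.78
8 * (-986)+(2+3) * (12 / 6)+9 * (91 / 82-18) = -658461 / 82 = -8030.01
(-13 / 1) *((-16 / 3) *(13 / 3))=2704 / 9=300.44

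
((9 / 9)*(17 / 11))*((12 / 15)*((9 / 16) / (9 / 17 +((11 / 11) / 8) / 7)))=36414 / 28655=1.27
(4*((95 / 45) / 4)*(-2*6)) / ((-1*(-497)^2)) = 76 / 741027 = 0.00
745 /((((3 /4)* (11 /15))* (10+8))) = 7450 /99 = 75.25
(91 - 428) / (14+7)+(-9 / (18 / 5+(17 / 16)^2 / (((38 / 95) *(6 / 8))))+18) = 216737 / 296877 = 0.73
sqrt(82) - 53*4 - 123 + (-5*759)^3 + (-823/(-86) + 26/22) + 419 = -51704277802115/946 + sqrt(82) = -54655684771.19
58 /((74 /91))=2639 /37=71.32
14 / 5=2.80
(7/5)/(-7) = -1/5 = -0.20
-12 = -12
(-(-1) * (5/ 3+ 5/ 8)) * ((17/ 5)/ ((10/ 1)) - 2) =-913/ 240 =-3.80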